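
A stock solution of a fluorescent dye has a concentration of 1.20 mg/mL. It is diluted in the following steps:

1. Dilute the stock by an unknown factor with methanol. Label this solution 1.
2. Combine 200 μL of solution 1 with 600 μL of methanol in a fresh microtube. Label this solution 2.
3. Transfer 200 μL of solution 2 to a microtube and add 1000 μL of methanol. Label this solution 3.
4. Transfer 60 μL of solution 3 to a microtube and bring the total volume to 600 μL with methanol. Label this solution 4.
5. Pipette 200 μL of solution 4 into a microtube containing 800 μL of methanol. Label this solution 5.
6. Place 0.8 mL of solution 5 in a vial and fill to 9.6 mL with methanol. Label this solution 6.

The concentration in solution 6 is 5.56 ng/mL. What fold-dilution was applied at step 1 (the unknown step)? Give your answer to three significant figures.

15.0-fold

Step 1: unknown factor x
Step 2: 200 μL + 600 μL = 800 μL total → factor 800/200 = 4
Step 3: 200 μL + 1000 μL = 1200 μL total → factor 1200/200 = 6
Step 4: 60 μL brought to 600 μL → factor 600/60 = 10
Step 5: 200 μL + 800 μL = 1000 μL total → factor 1000/200 = 5
Step 6: 0.8 mL brought to 9.6 mL → factor 9.6/0.8 = 12
Product of known-step factors = 14400
Overall factor = 1.20 mg/mL / (5.56 ng/mL) = 2.1583 × 10^5
x = 2.1583 × 10^5 / 14400 = 15.0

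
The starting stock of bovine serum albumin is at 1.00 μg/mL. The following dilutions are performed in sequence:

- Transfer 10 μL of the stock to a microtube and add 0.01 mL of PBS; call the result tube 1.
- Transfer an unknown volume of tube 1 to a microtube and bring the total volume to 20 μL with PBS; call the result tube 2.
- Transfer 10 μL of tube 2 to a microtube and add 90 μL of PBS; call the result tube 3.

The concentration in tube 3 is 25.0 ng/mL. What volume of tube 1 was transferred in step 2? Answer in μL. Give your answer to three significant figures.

Step 1: 10 μL + 0.01 mL = 20 μL total → factor 20/10 = 2
Step 2: v brought to 20 μL → factor = 20 μL/v
Step 3: 10 μL + 90 μL = 100 μL total → factor 100/10 = 10
Product of known-step factors = 20
Overall factor = 1.00 μg/mL / (25.0 ng/mL) = 40
Step-2 factor = 40 / 20 = 2
v = 20 μL / 2 = 10.0 μL

10.0 μL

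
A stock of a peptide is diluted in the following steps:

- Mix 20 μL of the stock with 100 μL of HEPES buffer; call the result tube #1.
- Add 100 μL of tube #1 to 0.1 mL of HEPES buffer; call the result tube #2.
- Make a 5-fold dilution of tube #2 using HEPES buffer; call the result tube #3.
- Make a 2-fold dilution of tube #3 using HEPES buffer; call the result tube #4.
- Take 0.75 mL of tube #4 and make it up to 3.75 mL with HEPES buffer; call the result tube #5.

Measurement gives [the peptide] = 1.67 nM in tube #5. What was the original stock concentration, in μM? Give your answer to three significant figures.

1.00 μM

Step 1: 20 μL + 100 μL = 120 μL total → factor 120/20 = 6
Step 2: 100 μL + 0.1 mL = 200 μL total → factor 200/100 = 2
Step 3: 5-fold → factor 5
Step 4: 2-fold → factor 2
Step 5: 0.75 mL brought to 3.75 mL → factor 3.75/0.75 = 5
Overall dilution factor = 6 × 2 × 5 × 2 × 5 = 600
Stock = 1.67 nM × 600 = 1002 nM = 1.00 μM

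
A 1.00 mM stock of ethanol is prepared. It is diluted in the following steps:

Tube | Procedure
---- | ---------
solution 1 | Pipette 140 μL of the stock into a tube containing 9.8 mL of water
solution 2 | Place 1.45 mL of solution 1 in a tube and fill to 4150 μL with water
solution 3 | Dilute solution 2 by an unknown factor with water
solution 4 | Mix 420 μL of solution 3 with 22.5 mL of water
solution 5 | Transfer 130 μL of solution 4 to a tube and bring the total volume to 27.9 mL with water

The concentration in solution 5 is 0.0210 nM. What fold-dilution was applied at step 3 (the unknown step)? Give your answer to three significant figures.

Step 1: 140 μL + 9.8 mL = 9940 μL total → factor 9940/140 = 71
Step 2: 1.45 mL brought to 4150 μL → factor 4.15/1.45 = 2.8621
Step 3: unknown factor x
Step 4: 420 μL + 22.5 mL = 22920 μL total → factor 22920/420 = 54.571
Step 5: 130 μL brought to 27.9 mL → factor 27900/130 = 214.62
Product of known-step factors = 2.3799 × 10^6
Overall factor = 1.00 mM / (0.0210 nM) = 4.7619 × 10^7
x = 4.7619 × 10^7 / 2.3799 × 10^6 = 20.0

20.0-fold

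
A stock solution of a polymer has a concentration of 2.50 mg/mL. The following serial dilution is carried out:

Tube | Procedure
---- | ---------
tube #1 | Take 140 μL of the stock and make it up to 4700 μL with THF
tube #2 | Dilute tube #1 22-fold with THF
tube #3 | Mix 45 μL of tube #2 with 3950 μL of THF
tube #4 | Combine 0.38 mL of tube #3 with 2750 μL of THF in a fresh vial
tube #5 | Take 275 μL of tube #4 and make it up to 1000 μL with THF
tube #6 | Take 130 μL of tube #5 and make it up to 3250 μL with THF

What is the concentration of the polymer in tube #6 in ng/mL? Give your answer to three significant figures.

Step 1: 140 μL brought to 4700 μL → factor 4700/140 = 33.571
Step 2: 22-fold → factor 22
Step 3: 45 μL + 3950 μL = 3995 μL total → factor 3995/45 = 88.778
Step 4: 0.38 mL + 2750 μL = 3.13 mL total → factor 3.13/0.38 = 8.2368
Step 5: 275 μL brought to 1000 μL → factor 1000/275 = 3.6364
Step 6: 130 μL brought to 3250 μL → factor 3250/130 = 25
Dilution factor through tube #6 = 33.571 × 22 × 88.778 × 8.2368 × 3.6364 × 25 = 4.9098 × 10^7
[tube #6] = 2.50 mg/mL / 4.9098 × 10^7 = 5.092 × 10^-8 mg/mL = 0.0509 ng/mL

0.0509 ng/mL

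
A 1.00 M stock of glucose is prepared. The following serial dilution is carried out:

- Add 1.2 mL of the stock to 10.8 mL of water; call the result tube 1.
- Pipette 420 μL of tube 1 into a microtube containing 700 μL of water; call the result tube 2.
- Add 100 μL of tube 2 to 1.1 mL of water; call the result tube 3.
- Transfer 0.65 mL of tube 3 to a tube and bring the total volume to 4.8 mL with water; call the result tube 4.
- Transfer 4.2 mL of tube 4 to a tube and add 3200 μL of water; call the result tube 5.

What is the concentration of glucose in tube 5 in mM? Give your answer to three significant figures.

0.240 mM

Step 1: 1.2 mL + 10.8 mL = 12 mL total → factor 12/1.2 = 10
Step 2: 420 μL + 700 μL = 1120 μL total → factor 1120/420 = 2.6667
Step 3: 100 μL + 1.1 mL = 1200 μL total → factor 1200/100 = 12
Step 4: 0.65 mL brought to 4.8 mL → factor 4.8/0.65 = 7.3846
Step 5: 4.2 mL + 3200 μL = 7.4 mL total → factor 7.4/4.2 = 1.7619
Overall dilution factor = 10 × 2.6667 × 12 × 7.3846 × 1.7619 = 4163.5
Final = 1.00 M / 4163.5 = 0.0002402 M = 0.240 mM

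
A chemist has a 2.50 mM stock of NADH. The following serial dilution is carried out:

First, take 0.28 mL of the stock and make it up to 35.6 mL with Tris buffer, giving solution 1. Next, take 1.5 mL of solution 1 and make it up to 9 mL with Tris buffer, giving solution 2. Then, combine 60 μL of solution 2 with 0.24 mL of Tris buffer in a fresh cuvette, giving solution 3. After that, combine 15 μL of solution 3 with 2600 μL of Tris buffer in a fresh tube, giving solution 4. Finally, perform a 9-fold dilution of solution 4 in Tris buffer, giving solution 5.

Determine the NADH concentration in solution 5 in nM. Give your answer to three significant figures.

0.418 nM

Step 1: 0.28 mL brought to 35.6 mL → factor 35.6/0.28 = 127.14
Step 2: 1.5 mL brought to 9 mL → factor 9/1.5 = 6
Step 3: 60 μL + 0.24 mL = 300 μL total → factor 300/60 = 5
Step 4: 15 μL + 2600 μL = 2615 μL total → factor 2615/15 = 174.33
Step 5: 9-fold → factor 9
Overall dilution factor = 127.14 × 6 × 5 × 174.33 × 9 = 5.9846 × 10^6
Final = 2.50 mM / 5.9846 × 10^6 = 4.177 × 10^-7 mM = 0.418 nM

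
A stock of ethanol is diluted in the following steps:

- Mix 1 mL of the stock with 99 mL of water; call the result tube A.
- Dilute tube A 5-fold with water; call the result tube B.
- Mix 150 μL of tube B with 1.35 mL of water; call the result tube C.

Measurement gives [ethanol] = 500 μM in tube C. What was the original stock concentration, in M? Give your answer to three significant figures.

2.50 M

Step 1: 1 mL + 99 mL = 100 mL total → factor 100/1 = 100
Step 2: 5-fold → factor 5
Step 3: 150 μL + 1.35 mL = 1500 μL total → factor 1500/150 = 10
Overall dilution factor = 100 × 5 × 10 = 5000
Stock = 500 μM × 5000 = 2.500 × 10^6 μM = 2.50 M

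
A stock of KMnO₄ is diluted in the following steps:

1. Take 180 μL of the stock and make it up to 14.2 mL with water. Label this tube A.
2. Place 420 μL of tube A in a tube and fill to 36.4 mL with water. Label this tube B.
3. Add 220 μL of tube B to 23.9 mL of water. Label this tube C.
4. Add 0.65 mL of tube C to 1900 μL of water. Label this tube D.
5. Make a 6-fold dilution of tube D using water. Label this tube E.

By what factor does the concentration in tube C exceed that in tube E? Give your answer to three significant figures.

23.5

Step 1: 180 μL brought to 14.2 mL → factor 14200/180 = 78.889
Step 2: 420 μL brought to 36.4 mL → factor 36400/420 = 86.667
Step 3: 220 μL + 23.9 mL = 24120 μL total → factor 24120/220 = 109.64
Step 4: 0.65 mL + 1900 μL = 2.55 mL total → factor 2.55/0.65 = 3.9231
Step 5: 6-fold → factor 6
Dilution factor to tube C = 7.4959 × 10^5; to tube E = 1.7644 × 10^7
[tube C]/[tube E] = (factor to tube E)/(factor to tube C) = 1.7644 × 10^7/7.4959 × 10^5 = 23.5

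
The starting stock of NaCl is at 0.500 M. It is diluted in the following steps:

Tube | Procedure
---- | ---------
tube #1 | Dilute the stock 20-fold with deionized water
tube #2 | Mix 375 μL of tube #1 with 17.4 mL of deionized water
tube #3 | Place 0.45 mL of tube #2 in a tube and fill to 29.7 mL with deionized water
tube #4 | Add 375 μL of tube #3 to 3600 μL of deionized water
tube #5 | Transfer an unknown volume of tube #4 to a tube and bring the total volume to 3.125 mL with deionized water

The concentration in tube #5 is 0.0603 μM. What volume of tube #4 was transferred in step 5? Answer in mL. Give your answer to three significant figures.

0.250 mL

Step 1: 20-fold → factor 20
Step 2: 375 μL + 17.4 mL = 17775 μL total → factor 17775/375 = 47.4
Step 3: 0.45 mL brought to 29.7 mL → factor 29.7/0.45 = 66
Step 4: 375 μL + 3600 μL = 3975 μL total → factor 3975/375 = 10.6
Step 5: v brought to 3.125 mL → factor = 3.125 mL/v
Product of known-step factors = 6.6322 × 10^5
Overall factor = 0.500 M / (0.0603 μM) = 8.2919 × 10^6
Step-5 factor = 8.2919 × 10^6 / 6.6322 × 10^5 = 12.502
v = 3.125 mL / 12.502 = 0.250 mL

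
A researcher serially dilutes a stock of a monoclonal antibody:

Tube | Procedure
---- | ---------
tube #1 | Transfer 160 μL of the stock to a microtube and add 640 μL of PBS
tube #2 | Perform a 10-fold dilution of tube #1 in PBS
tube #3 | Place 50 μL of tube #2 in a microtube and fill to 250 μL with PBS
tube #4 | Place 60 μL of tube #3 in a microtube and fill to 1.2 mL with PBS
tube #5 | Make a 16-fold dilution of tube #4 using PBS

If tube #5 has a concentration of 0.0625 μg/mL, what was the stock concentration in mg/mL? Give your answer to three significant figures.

Step 1: 160 μL + 640 μL = 800 μL total → factor 800/160 = 5
Step 2: 10-fold → factor 10
Step 3: 50 μL brought to 250 μL → factor 250/50 = 5
Step 4: 60 μL brought to 1.2 mL → factor 1200/60 = 20
Step 5: 16-fold → factor 16
Overall dilution factor = 5 × 10 × 5 × 20 × 16 = 80000
Stock = 0.0625 μg/mL × 80000 = 5000 μg/mL = 5.00 mg/mL

5.00 mg/mL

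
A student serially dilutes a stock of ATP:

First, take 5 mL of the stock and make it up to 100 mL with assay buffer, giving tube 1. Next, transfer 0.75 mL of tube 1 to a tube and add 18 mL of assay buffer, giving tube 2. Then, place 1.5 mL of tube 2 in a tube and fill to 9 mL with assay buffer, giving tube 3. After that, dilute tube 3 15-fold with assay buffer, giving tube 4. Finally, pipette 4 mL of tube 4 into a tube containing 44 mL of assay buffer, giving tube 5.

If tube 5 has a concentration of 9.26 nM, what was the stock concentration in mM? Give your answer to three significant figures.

Step 1: 5 mL brought to 100 mL → factor 100/5 = 20
Step 2: 0.75 mL + 18 mL = 18.75 mL total → factor 18.75/0.75 = 25
Step 3: 1.5 mL brought to 9 mL → factor 9/1.5 = 6
Step 4: 15-fold → factor 15
Step 5: 4 mL + 44 mL = 48 mL total → factor 48/4 = 12
Overall dilution factor = 20 × 25 × 6 × 15 × 12 = 5.4 × 10^5
Stock = 9.26 nM × 5.4 × 10^5 = 5.000 × 10^6 nM = 5.00 mM

5.00 mM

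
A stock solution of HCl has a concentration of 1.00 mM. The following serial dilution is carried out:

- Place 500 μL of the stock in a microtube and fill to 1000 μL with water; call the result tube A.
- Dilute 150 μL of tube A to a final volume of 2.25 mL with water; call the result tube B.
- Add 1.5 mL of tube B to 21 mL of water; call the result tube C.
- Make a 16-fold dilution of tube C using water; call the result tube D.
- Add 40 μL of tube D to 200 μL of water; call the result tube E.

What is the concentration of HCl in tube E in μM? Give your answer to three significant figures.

0.0231 μM

Step 1: 500 μL brought to 1000 μL → factor 1000/500 = 2
Step 2: 150 μL brought to 2.25 mL → factor 2250/150 = 15
Step 3: 1.5 mL + 21 mL = 22.5 mL total → factor 22.5/1.5 = 15
Step 4: 16-fold → factor 16
Step 5: 40 μL + 200 μL = 240 μL total → factor 240/40 = 6
Overall dilution factor = 2 × 15 × 15 × 16 × 6 = 43200
Final = 1.00 mM / 43200 = 2.315 × 10^-5 mM = 0.0231 μM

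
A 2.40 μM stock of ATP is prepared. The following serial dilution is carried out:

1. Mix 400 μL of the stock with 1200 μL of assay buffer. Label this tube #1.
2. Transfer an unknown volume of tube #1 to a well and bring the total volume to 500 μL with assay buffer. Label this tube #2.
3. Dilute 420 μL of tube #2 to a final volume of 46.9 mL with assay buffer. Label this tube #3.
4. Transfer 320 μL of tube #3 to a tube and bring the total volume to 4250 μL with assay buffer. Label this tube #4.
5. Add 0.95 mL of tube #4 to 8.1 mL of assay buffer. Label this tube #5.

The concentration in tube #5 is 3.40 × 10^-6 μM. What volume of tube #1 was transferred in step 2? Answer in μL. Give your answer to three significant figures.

40.0 μL

Step 1: 400 μL + 1200 μL = 1600 μL total → factor 1600/400 = 4
Step 2: v brought to 500 μL → factor = 500 μL/v
Step 3: 420 μL brought to 46.9 mL → factor 46900/420 = 111.67
Step 4: 320 μL brought to 4250 μL → factor 4250/320 = 13.281
Step 5: 0.95 mL + 8.1 mL = 9.05 mL total → factor 9.05/0.95 = 9.5263
Product of known-step factors = 56513
Overall factor = 2.40 μM / (3.40 × 10^-6 μM) = 7.0588 × 10^5
Step-2 factor = 7.0588 × 10^5 / 56513 = 12.491
v = 500 μL / 12.491 = 40.0 μL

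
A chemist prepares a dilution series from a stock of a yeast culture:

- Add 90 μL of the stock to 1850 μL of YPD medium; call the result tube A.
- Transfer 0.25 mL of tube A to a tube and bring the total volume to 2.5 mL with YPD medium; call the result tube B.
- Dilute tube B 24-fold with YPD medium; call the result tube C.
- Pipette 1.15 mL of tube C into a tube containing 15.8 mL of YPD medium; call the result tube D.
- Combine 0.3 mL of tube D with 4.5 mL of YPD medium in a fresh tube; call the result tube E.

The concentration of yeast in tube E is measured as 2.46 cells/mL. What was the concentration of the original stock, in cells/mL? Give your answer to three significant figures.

3.00 × 10^6 cells/mL

Step 1: 90 μL + 1850 μL = 1940 μL total → factor 1940/90 = 21.556
Step 2: 0.25 mL brought to 2.5 mL → factor 2.5/0.25 = 10
Step 3: 24-fold → factor 24
Step 4: 1.15 mL + 15.8 mL = 16.95 mL total → factor 16.95/1.15 = 14.739
Step 5: 0.3 mL + 4.5 mL = 4.8 mL total → factor 4.8/0.3 = 16
Overall dilution factor = 21.556 × 10 × 24 × 14.739 × 16 = 1.22 × 10^6
Stock = 2.46 cells/mL × 1.22 × 10^6 = 3.00 × 10^6 cells/mL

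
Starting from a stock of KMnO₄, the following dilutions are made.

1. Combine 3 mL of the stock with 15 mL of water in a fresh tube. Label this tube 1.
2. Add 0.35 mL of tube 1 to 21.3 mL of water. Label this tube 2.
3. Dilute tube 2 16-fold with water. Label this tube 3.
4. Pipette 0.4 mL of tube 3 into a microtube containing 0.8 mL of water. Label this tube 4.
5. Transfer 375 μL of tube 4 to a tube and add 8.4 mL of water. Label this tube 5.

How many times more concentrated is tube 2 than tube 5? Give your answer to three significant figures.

1.12 × 10^3

Step 1: 3 mL + 15 mL = 18 mL total → factor 18/3 = 6
Step 2: 0.35 mL + 21.3 mL = 21.65 mL total → factor 21.65/0.35 = 61.857
Step 3: 16-fold → factor 16
Step 4: 0.4 mL + 0.8 mL = 1.2 mL total → factor 1.2/0.4 = 3
Step 5: 375 μL + 8.4 mL = 8775 μL total → factor 8775/375 = 23.4
Dilution factor to tube 2 = 371.14; to tube 5 = 4.1687 × 10^5
[tube 2]/[tube 5] = (factor to tube 5)/(factor to tube 2) = 4.1687 × 10^5/371.14 = 1.12 × 10^3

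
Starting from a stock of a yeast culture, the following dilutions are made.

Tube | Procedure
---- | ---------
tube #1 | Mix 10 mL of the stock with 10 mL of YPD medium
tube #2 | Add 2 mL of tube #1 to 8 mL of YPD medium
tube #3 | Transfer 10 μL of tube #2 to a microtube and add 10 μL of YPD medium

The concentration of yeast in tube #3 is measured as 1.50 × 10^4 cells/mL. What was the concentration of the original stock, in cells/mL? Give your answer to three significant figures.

3.00 × 10^5 cells/mL

Step 1: 10 mL + 10 mL = 20 mL total → factor 20/10 = 2
Step 2: 2 mL + 8 mL = 10 mL total → factor 10/2 = 5
Step 3: 10 μL + 10 μL = 20 μL total → factor 20/10 = 2
Overall dilution factor = 2 × 5 × 2 = 20
Stock = 1.50 × 10^4 cells/mL × 20 = 3.00 × 10^5 cells/mL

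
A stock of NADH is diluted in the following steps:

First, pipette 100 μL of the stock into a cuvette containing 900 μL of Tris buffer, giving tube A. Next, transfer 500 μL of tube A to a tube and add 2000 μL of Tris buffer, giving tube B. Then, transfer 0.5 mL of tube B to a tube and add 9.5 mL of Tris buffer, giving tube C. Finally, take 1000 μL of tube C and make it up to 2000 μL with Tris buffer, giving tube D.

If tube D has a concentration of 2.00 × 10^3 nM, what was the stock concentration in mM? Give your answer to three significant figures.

4.00 mM

Step 1: 100 μL + 900 μL = 1000 μL total → factor 1000/100 = 10
Step 2: 500 μL + 2000 μL = 2500 μL total → factor 2500/500 = 5
Step 3: 0.5 mL + 9.5 mL = 10 mL total → factor 10/0.5 = 20
Step 4: 1000 μL brought to 2000 μL → factor 2000/1000 = 2
Overall dilution factor = 10 × 5 × 20 × 2 = 2000
Stock = 2.00 × 10^3 nM × 2000 = 4.000 × 10^6 nM = 4.00 mM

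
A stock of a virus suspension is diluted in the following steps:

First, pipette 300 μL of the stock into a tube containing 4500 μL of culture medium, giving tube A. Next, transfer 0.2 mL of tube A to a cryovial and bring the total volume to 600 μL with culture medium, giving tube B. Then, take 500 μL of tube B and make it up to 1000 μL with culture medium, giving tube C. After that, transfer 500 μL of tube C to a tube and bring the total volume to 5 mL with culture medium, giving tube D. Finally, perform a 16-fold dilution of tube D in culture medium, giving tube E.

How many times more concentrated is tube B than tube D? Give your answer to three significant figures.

Step 1: 300 μL + 4500 μL = 4800 μL total → factor 4800/300 = 16
Step 2: 0.2 mL brought to 600 μL → factor 0.6/0.2 = 3
Step 3: 500 μL brought to 1000 μL → factor 1000/500 = 2
Step 4: 500 μL brought to 5 mL → factor 5000/500 = 10
Dilution factor to tube B = 48; to tube D = 960
[tube B]/[tube D] = (factor to tube D)/(factor to tube B) = 960/48 = 20.0

20.0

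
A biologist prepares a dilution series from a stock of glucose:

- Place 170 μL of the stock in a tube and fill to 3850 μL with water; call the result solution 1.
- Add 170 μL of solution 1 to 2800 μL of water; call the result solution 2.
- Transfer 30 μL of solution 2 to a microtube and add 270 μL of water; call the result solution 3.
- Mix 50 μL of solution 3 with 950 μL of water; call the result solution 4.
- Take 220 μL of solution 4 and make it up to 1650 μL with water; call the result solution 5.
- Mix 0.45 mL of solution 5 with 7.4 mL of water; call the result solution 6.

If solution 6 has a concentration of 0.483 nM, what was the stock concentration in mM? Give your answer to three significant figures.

Step 1: 170 μL brought to 3850 μL → factor 3850/170 = 22.647
Step 2: 170 μL + 2800 μL = 2970 μL total → factor 2970/170 = 17.471
Step 3: 30 μL + 270 μL = 300 μL total → factor 300/30 = 10
Step 4: 50 μL + 950 μL = 1000 μL total → factor 1000/50 = 20
Step 5: 220 μL brought to 1650 μL → factor 1650/220 = 7.5
Step 6: 0.45 mL + 7.4 mL = 7.85 mL total → factor 7.85/0.45 = 17.444
Overall dilution factor = 22.647 × 17.471 × 10 × 20 × 7.5 × 17.444 = 1.0353 × 10^7
Stock = 0.483 nM × 1.0353 × 10^7 = 5.001 × 10^6 nM = 5.00 mM

5.00 mM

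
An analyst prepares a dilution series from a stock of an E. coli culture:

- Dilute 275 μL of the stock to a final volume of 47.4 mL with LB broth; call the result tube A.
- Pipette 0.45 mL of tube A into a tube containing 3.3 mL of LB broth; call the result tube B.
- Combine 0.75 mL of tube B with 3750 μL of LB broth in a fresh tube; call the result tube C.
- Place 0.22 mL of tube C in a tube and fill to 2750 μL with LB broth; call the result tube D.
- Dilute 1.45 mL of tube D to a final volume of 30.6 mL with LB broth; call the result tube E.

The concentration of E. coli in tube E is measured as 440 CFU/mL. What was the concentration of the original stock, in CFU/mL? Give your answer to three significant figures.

Step 1: 275 μL brought to 47.4 mL → factor 47400/275 = 172.36
Step 2: 0.45 mL + 3.3 mL = 3.75 mL total → factor 3.75/0.45 = 8.3333
Step 3: 0.75 mL + 3750 μL = 4.5 mL total → factor 4.5/0.75 = 6
Step 4: 0.22 mL brought to 2750 μL → factor 2.75/0.22 = 12.5
Step 5: 1.45 mL brought to 30.6 mL → factor 30.6/1.45 = 21.103
Overall dilution factor = 172.36 × 8.3333 × 6 × 12.5 × 21.103 = 2.2734 × 10^6
Stock = 440 CFU/mL × 2.2734 × 10^6 = 1.00 × 10^9 CFU/mL

1.00 × 10^9 CFU/mL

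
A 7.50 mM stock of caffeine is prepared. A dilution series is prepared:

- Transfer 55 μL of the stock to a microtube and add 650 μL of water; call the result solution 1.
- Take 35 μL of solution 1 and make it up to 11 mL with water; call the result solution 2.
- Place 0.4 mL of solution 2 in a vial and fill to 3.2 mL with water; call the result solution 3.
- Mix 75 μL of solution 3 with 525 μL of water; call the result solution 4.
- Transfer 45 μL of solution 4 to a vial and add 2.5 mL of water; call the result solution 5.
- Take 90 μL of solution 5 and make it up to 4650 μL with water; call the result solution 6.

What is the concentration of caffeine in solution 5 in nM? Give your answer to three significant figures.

0.514 nM

Step 1: 55 μL + 650 μL = 705 μL total → factor 705/55 = 12.818
Step 2: 35 μL brought to 11 mL → factor 11000/35 = 314.29
Step 3: 0.4 mL brought to 3.2 mL → factor 3.2/0.4 = 8
Step 4: 75 μL + 525 μL = 600 μL total → factor 600/75 = 8
Step 5: 45 μL + 2.5 mL = 2545 μL total → factor 2545/45 = 56.556
Dilution factor through solution 5 = 12.818 × 314.29 × 8 × 8 × 56.556 = 1.4582 × 10^7
[solution 5] = 7.50 mM / 1.4582 × 10^7 = 5.143 × 10^-7 mM = 0.514 nM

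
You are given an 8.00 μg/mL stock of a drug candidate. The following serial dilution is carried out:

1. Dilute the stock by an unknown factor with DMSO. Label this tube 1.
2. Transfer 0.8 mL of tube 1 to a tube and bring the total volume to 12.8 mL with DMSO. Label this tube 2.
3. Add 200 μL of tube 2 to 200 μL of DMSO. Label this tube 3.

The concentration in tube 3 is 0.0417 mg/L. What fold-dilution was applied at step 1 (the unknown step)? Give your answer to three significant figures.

Step 1: unknown factor x
Step 2: 0.8 mL brought to 12.8 mL → factor 12.8/0.8 = 16
Step 3: 200 μL + 200 μL = 400 μL total → factor 400/200 = 2
Product of known-step factors = 32
Overall factor = 8.00 μg/mL / (0.0417 mg/L) = 191.85
x = 191.85 / 32 = 6.00

6.00-fold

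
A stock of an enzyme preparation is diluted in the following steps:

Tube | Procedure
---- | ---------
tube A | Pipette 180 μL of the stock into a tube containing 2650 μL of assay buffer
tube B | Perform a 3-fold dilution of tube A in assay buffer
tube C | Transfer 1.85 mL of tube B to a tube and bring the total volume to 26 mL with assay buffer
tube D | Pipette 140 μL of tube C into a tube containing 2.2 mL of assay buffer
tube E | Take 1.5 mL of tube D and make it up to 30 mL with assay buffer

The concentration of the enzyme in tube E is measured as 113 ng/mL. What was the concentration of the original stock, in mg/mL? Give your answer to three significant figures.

Step 1: 180 μL + 2650 μL = 2830 μL total → factor 2830/180 = 15.722
Step 2: 3-fold → factor 3
Step 3: 1.85 mL brought to 26 mL → factor 26/1.85 = 14.054
Step 4: 140 μL + 2.2 mL = 2340 μL total → factor 2340/140 = 16.714
Step 5: 1.5 mL brought to 30 mL → factor 30/1.5 = 20
Overall dilution factor = 15.722 × 3 × 14.054 × 16.714 × 20 = 2.2159 × 10^5
Stock = 113 ng/mL × 2.2159 × 10^5 = 2.504 × 10^7 ng/mL = 25.0 mg/mL

25.0 mg/mL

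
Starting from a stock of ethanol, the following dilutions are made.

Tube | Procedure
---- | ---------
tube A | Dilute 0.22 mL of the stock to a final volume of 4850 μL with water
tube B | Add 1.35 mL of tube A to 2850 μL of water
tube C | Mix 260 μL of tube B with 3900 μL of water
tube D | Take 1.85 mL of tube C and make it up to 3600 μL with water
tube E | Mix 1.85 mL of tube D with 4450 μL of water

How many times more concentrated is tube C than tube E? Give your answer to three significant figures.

6.63

Step 1: 0.22 mL brought to 4850 μL → factor 4.85/0.22 = 22.045
Step 2: 1.35 mL + 2850 μL = 4.2 mL total → factor 4.2/1.35 = 3.1111
Step 3: 260 μL + 3900 μL = 4160 μL total → factor 4160/260 = 16
Step 4: 1.85 mL brought to 3600 μL → factor 3.6/1.85 = 1.9459
Step 5: 1.85 mL + 4450 μL = 6.3 mL total → factor 6.3/1.85 = 3.4054
Dilution factor to tube C = 1097.4; to tube E = 7272
[tube C]/[tube E] = (factor to tube E)/(factor to tube C) = 7272/1097.4 = 6.63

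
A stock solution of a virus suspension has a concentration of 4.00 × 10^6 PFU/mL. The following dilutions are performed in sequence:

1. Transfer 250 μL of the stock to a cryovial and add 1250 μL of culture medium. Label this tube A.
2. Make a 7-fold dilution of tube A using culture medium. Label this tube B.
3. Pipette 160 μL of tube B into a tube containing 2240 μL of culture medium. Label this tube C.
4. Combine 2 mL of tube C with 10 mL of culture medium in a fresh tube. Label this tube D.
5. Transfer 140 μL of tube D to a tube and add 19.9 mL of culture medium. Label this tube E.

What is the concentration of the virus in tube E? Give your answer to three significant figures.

7.39 PFU/mL

Step 1: 250 μL + 1250 μL = 1500 μL total → factor 1500/250 = 6
Step 2: 7-fold → factor 7
Step 3: 160 μL + 2240 μL = 2400 μL total → factor 2400/160 = 15
Step 4: 2 mL + 10 mL = 12 mL total → factor 12/2 = 6
Step 5: 140 μL + 19.9 mL = 20040 μL total → factor 20040/140 = 143.14
Overall dilution factor = 6 × 7 × 15 × 6 × 143.14 = 5.4108 × 10^5
Final = 4.00 × 10^6 PFU/mL / 5.4108 × 10^5 = 7.39 PFU/mL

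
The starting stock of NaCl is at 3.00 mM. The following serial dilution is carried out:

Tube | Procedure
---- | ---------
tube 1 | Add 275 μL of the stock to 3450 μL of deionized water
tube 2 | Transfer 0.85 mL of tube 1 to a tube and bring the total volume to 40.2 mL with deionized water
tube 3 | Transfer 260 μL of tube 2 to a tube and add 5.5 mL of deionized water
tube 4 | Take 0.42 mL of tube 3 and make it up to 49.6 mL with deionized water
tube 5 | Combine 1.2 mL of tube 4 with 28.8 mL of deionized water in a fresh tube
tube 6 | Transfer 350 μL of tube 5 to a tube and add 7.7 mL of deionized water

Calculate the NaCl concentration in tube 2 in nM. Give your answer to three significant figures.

Step 1: 275 μL + 3450 μL = 3725 μL total → factor 3725/275 = 13.545
Step 2: 0.85 mL brought to 40.2 mL → factor 40.2/0.85 = 47.294
Dilution factor through tube 2 = 13.545 × 47.294 = 640.62
[tube 2] = 3.00 mM / 640.62 = 0.004683 mM = 4.68 × 10^3 nM

4.68 × 10^3 nM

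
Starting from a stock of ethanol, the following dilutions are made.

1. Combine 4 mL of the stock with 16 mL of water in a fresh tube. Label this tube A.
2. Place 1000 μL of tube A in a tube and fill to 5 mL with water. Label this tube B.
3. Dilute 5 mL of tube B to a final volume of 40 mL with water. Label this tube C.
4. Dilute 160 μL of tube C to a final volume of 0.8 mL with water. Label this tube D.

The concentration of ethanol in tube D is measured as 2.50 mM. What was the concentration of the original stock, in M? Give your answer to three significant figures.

2.50 M

Step 1: 4 mL + 16 mL = 20 mL total → factor 20/4 = 5
Step 2: 1000 μL brought to 5 mL → factor 5000/1000 = 5
Step 3: 5 mL brought to 40 mL → factor 40/5 = 8
Step 4: 160 μL brought to 0.8 mL → factor 800/160 = 5
Overall dilution factor = 5 × 5 × 8 × 5 = 1000
Stock = 2.50 mM × 1000 = 2500 mM = 2.50 M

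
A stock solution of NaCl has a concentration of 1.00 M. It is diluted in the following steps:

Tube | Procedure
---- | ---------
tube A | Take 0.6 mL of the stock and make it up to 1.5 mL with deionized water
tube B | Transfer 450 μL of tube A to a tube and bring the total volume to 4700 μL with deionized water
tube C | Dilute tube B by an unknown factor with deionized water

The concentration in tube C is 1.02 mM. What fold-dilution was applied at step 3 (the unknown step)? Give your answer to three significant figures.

Step 1: 0.6 mL brought to 1.5 mL → factor 1.5/0.6 = 2.5
Step 2: 450 μL brought to 4700 μL → factor 4700/450 = 10.444
Step 3: unknown factor x
Product of known-step factors = 26.111
Overall factor = 1.00 M / (1.02 mM) = 980.39
x = 980.39 / 26.111 = 37.5

37.5-fold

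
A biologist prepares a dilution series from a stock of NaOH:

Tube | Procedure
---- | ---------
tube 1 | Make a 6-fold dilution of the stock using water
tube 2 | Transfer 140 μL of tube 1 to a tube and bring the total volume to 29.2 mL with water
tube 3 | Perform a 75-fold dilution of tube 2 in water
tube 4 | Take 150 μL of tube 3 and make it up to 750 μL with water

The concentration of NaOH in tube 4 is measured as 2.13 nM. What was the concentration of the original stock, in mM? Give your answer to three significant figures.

Step 1: 6-fold → factor 6
Step 2: 140 μL brought to 29.2 mL → factor 29200/140 = 208.57
Step 3: 75-fold → factor 75
Step 4: 150 μL brought to 750 μL → factor 750/150 = 5
Overall dilution factor = 6 × 208.57 × 75 × 5 = 4.6929 × 10^5
Stock = 2.13 nM × 4.6929 × 10^5 = 9.996 × 10^5 nM = 1.00 mM

1.00 mM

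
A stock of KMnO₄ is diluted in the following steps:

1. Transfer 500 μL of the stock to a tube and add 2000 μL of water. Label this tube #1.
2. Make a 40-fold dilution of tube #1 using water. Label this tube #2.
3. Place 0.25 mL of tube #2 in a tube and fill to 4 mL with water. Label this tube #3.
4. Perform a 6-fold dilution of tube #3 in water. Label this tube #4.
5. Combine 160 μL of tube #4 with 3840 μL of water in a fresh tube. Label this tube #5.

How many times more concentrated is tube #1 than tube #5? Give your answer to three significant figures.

9.60 × 10^4

Step 1: 500 μL + 2000 μL = 2500 μL total → factor 2500/500 = 5
Step 2: 40-fold → factor 40
Step 3: 0.25 mL brought to 4 mL → factor 4/0.25 = 16
Step 4: 6-fold → factor 6
Step 5: 160 μL + 3840 μL = 4000 μL total → factor 4000/160 = 25
Dilution factor to tube #1 = 5; to tube #5 = 4.8 × 10^5
[tube #1]/[tube #5] = (factor to tube #5)/(factor to tube #1) = 4.8 × 10^5/5 = 9.60 × 10^4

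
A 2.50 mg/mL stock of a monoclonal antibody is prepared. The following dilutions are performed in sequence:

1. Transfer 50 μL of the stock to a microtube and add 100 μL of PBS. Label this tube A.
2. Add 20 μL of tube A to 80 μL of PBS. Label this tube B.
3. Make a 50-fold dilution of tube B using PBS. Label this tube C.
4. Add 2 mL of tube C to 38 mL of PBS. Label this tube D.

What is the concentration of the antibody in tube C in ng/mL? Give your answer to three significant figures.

Step 1: 50 μL + 100 μL = 150 μL total → factor 150/50 = 3
Step 2: 20 μL + 80 μL = 100 μL total → factor 100/20 = 5
Step 3: 50-fold → factor 50
Dilution factor through tube C = 3 × 5 × 50 = 750
[tube C] = 2.50 mg/mL / 750 = 0.003333 mg/mL = 3.33 × 10^3 ng/mL

3.33 × 10^3 ng/mL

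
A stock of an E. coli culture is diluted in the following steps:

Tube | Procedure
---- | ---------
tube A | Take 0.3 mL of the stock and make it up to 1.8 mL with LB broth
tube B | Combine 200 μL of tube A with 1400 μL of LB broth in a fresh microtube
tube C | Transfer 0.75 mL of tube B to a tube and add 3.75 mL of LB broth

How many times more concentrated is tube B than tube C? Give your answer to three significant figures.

Step 1: 0.3 mL brought to 1.8 mL → factor 1.8/0.3 = 6
Step 2: 200 μL + 1400 μL = 1600 μL total → factor 1600/200 = 8
Step 3: 0.75 mL + 3.75 mL = 4.5 mL total → factor 4.5/0.75 = 6
Dilution factor to tube B = 48; to tube C = 288
[tube B]/[tube C] = (factor to tube C)/(factor to tube B) = 288/48 = 6.00

6.00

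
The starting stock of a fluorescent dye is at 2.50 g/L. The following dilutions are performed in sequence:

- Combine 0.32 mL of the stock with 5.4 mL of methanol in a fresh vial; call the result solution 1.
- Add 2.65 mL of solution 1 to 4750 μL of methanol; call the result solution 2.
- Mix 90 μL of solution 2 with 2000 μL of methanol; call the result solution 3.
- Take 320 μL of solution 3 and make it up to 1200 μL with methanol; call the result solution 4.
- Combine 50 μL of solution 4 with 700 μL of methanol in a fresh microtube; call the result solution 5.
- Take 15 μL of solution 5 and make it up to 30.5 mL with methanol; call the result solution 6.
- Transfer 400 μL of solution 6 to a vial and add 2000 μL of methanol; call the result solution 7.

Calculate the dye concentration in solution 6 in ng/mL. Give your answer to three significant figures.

Step 1: 0.32 mL + 5.4 mL = 5.72 mL total → factor 5.72/0.32 = 17.875
Step 2: 2.65 mL + 4750 μL = 7.4 mL total → factor 7.4/2.65 = 2.7925
Step 3: 90 μL + 2000 μL = 2090 μL total → factor 2090/90 = 23.222
Step 4: 320 μL brought to 1200 μL → factor 1200/320 = 3.75
Step 5: 50 μL + 700 μL = 750 μL total → factor 750/50 = 15
Step 6: 15 μL brought to 30.5 mL → factor 30500/15 = 2033.3
Dilution factor through solution 6 = 17.875 × 2.7925 × 23.222 × 3.75 × 15 × 2033.3 = 1.3258 × 10^8
[solution 6] = 2.50 g/L / 1.3258 × 10^8 = 1.886 × 10^-8 g/L = 0.0189 ng/mL

0.0189 ng/mL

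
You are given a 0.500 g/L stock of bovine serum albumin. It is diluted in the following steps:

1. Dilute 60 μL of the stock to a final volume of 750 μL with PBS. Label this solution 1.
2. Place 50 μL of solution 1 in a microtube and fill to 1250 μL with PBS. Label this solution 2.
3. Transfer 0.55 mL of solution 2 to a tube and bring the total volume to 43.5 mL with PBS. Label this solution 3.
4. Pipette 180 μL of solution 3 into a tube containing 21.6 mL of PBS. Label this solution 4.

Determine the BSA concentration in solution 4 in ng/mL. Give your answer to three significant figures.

0.167 ng/mL

Step 1: 60 μL brought to 750 μL → factor 750/60 = 12.5
Step 2: 50 μL brought to 1250 μL → factor 1250/50 = 25
Step 3: 0.55 mL brought to 43.5 mL → factor 43.5/0.55 = 79.091
Step 4: 180 μL + 21.6 mL = 21780 μL total → factor 21780/180 = 121
Overall dilution factor = 12.5 × 25 × 79.091 × 121 = 2.9906 × 10^6
Final = 0.500 g/L / 2.9906 × 10^6 = 1.672 × 10^-7 g/L = 0.167 ng/mL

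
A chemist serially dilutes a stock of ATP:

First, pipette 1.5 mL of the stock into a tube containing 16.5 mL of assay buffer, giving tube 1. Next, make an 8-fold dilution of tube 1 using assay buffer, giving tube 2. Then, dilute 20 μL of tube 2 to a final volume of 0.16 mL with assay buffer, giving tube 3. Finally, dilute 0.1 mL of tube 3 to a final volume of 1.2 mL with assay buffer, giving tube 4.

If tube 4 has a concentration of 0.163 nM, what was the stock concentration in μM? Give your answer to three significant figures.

1.50 μM

Step 1: 1.5 mL + 16.5 mL = 18 mL total → factor 18/1.5 = 12
Step 2: 8-fold → factor 8
Step 3: 20 μL brought to 0.16 mL → factor 160/20 = 8
Step 4: 0.1 mL brought to 1.2 mL → factor 1.2/0.1 = 12
Overall dilution factor = 12 × 8 × 8 × 12 = 9216
Stock = 0.163 nM × 9216 = 1502 nM = 1.50 μM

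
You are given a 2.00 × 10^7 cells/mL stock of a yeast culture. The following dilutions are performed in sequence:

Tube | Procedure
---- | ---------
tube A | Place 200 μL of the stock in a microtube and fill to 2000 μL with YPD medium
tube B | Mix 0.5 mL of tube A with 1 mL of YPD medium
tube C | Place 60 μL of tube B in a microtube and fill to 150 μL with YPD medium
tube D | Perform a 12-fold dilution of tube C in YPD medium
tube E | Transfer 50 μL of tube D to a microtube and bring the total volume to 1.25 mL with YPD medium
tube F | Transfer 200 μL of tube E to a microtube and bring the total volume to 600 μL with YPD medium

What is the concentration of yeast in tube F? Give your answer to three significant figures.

Step 1: 200 μL brought to 2000 μL → factor 2000/200 = 10
Step 2: 0.5 mL + 1 mL = 1.5 mL total → factor 1.5/0.5 = 3
Step 3: 60 μL brought to 150 μL → factor 150/60 = 2.5
Step 4: 12-fold → factor 12
Step 5: 50 μL brought to 1.25 mL → factor 1250/50 = 25
Step 6: 200 μL brought to 600 μL → factor 600/200 = 3
Overall dilution factor = 10 × 3 × 2.5 × 12 × 25 × 3 = 67500
Final = 2.00 × 10^7 cells/mL / 67500 = 296 cells/mL

296 cells/mL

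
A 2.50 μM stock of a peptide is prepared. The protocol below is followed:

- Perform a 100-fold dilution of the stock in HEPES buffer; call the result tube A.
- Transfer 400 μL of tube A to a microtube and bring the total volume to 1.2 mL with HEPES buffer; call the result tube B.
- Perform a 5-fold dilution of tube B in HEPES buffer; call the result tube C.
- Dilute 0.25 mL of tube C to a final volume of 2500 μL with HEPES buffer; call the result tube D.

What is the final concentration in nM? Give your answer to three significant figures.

Step 1: 100-fold → factor 100
Step 2: 400 μL brought to 1.2 mL → factor 1200/400 = 3
Step 3: 5-fold → factor 5
Step 4: 0.25 mL brought to 2500 μL → factor 2.5/0.25 = 10
Overall dilution factor = 100 × 3 × 5 × 10 = 15000
Final = 2.50 μM / 15000 = 0.0001667 μM = 0.167 nM

0.167 nM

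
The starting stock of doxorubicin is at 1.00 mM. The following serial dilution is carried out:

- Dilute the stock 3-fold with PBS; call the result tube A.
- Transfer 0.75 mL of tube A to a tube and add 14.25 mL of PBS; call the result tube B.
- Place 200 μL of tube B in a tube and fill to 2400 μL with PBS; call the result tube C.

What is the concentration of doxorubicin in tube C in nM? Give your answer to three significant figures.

1.39 × 10^3 nM

Step 1: 3-fold → factor 3
Step 2: 0.75 mL + 14.25 mL = 15 mL total → factor 15/0.75 = 20
Step 3: 200 μL brought to 2400 μL → factor 2400/200 = 12
Overall dilution factor = 3 × 20 × 12 = 720
Final = 1.00 mM / 720 = 0.001389 mM = 1.39 × 10^3 nM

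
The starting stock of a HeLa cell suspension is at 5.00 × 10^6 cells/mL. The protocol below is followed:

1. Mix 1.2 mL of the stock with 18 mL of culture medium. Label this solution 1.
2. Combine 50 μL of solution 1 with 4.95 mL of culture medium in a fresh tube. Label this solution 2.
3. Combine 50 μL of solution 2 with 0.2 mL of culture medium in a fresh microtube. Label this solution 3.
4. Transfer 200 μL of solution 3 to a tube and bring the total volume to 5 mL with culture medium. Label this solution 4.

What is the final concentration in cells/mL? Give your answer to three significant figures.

Step 1: 1.2 mL + 18 mL = 19.2 mL total → factor 19.2/1.2 = 16
Step 2: 50 μL + 4.95 mL = 5000 μL total → factor 5000/50 = 100
Step 3: 50 μL + 0.2 mL = 250 μL total → factor 250/50 = 5
Step 4: 200 μL brought to 5 mL → factor 5000/200 = 25
Overall dilution factor = 16 × 100 × 5 × 25 = 2 × 10^5
Final = 5.00 × 10^6 cells/mL / 2 × 10^5 = 25.0 cells/mL

25.0 cells/mL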